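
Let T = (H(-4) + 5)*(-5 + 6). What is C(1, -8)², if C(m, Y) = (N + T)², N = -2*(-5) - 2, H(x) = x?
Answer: 6561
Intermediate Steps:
N = 8 (N = 10 - 2 = 8)
T = 1 (T = (-4 + 5)*(-5 + 6) = 1*1 = 1)
C(m, Y) = 81 (C(m, Y) = (8 + 1)² = 9² = 81)
C(1, -8)² = 81² = 6561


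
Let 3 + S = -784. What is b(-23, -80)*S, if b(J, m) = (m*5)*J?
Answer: -7240400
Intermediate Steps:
S = -787 (S = -3 - 784 = -787)
b(J, m) = 5*J*m (b(J, m) = (5*m)*J = 5*J*m)
b(-23, -80)*S = (5*(-23)*(-80))*(-787) = 9200*(-787) = -7240400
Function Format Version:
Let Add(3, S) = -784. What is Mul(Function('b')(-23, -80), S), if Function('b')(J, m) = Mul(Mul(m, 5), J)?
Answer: -7240400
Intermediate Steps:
S = -787 (S = Add(-3, -784) = -787)
Function('b')(J, m) = Mul(5, J, m) (Function('b')(J, m) = Mul(Mul(5, m), J) = Mul(5, J, m))
Mul(Function('b')(-23, -80), S) = Mul(Mul(5, -23, -80), -787) = Mul(9200, -787) = -7240400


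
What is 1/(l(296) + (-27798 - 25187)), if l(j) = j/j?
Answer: -1/52984 ≈ -1.8874e-5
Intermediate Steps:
l(j) = 1
1/(l(296) + (-27798 - 25187)) = 1/(1 + (-27798 - 25187)) = 1/(1 - 52985) = 1/(-52984) = -1/52984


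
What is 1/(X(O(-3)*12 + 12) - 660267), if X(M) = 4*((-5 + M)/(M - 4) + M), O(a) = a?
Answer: -7/4622512 ≈ -1.5143e-6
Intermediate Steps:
X(M) = 4*M + 4*(-5 + M)/(-4 + M) (X(M) = 4*((-5 + M)/(-4 + M) + M) = 4*(M + (-5 + M)/(-4 + M)) = 4*M + 4*(-5 + M)/(-4 + M))
1/(X(O(-3)*12 + 12) - 660267) = 1/(4*(-5 + (-3*12 + 12)**2 - 3*(-3*12 + 12))/(-4 + (-3*12 + 12)) - 660267) = 1/(4*(-5 + (-36 + 12)**2 - 3*(-36 + 12))/(-4 + (-36 + 12)) - 660267) = 1/(4*(-5 + (-24)**2 - 3*(-24))/(-4 - 24) - 660267) = 1/(4*(-5 + 576 + 72)/(-28) - 660267) = 1/(4*(-1/28)*643 - 660267) = 1/(-643/7 - 660267) = 1/(-4622512/7) = -7/4622512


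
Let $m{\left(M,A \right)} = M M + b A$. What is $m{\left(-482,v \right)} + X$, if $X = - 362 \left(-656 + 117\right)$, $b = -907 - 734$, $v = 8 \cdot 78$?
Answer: $-596542$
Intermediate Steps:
$v = 624$
$b = -1641$
$m{\left(M,A \right)} = M^{2} - 1641 A$ ($m{\left(M,A \right)} = M M - 1641 A = M^{2} - 1641 A$)
$X = 195118$ ($X = \left(-362\right) \left(-539\right) = 195118$)
$m{\left(-482,v \right)} + X = \left(\left(-482\right)^{2} - 1023984\right) + 195118 = \left(232324 - 1023984\right) + 195118 = -791660 + 195118 = -596542$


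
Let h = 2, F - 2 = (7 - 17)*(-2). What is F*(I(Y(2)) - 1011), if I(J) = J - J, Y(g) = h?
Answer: -22242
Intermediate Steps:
F = 22 (F = 2 + (7 - 17)*(-2) = 2 - 10*(-2) = 2 + 20 = 22)
Y(g) = 2
I(J) = 0
F*(I(Y(2)) - 1011) = 22*(0 - 1011) = 22*(-1011) = -22242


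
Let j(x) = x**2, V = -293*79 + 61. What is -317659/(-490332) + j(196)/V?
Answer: -821651317/808557468 ≈ -1.0162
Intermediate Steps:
V = -23086 (V = -23147 + 61 = -23086)
-317659/(-490332) + j(196)/V = -317659/(-490332) + 196**2/(-23086) = -317659*(-1/490332) + 38416*(-1/23086) = 317659/490332 - 2744/1649 = -821651317/808557468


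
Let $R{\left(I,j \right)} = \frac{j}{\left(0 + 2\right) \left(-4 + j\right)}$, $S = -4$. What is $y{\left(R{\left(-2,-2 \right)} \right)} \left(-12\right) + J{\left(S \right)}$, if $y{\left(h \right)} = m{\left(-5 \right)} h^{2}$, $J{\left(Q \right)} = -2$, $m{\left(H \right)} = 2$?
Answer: $- \frac{8}{3} \approx -2.6667$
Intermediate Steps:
$R{\left(I,j \right)} = \frac{j}{-8 + 2 j}$ ($R{\left(I,j \right)} = \frac{j}{2 \left(-4 + j\right)} = \frac{j}{-8 + 2 j}$)
$y{\left(h \right)} = 2 h^{2}$
$y{\left(R{\left(-2,-2 \right)} \right)} \left(-12\right) + J{\left(S \right)} = 2 \left(\frac{1}{2} \left(-2\right) \frac{1}{-4 - 2}\right)^{2} \left(-12\right) - 2 = 2 \left(\frac{1}{2} \left(-2\right) \frac{1}{-6}\right)^{2} \left(-12\right) - 2 = 2 \left(\frac{1}{2} \left(-2\right) \left(- \frac{1}{6}\right)\right)^{2} \left(-12\right) - 2 = \frac{2}{36} \left(-12\right) - 2 = 2 \cdot \frac{1}{36} \left(-12\right) - 2 = \frac{1}{18} \left(-12\right) - 2 = - \frac{2}{3} - 2 = - \frac{8}{3}$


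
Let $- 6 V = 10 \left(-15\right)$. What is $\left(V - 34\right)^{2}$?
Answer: $81$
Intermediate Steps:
$V = 25$ ($V = - \frac{10 \left(-15\right)}{6} = \left(- \frac{1}{6}\right) \left(-150\right) = 25$)
$\left(V - 34\right)^{2} = \left(25 - 34\right)^{2} = \left(-9\right)^{2} = 81$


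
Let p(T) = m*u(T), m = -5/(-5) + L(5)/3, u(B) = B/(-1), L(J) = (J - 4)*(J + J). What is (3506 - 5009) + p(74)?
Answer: -5471/3 ≈ -1823.7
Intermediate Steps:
L(J) = 2*J*(-4 + J) (L(J) = (-4 + J)*(2*J) = 2*J*(-4 + J))
u(B) = -B (u(B) = B*(-1) = -B)
m = 13/3 (m = -5/(-5) + (2*5*(-4 + 5))/3 = -5*(-1/5) + (2*5*1)*(1/3) = 1 + 10*(1/3) = 1 + 10/3 = 13/3 ≈ 4.3333)
p(T) = -13*T/3 (p(T) = 13*(-T)/3 = -13*T/3)
(3506 - 5009) + p(74) = (3506 - 5009) - 13/3*74 = -1503 - 962/3 = -5471/3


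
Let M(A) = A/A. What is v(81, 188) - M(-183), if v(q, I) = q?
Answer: 80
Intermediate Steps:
M(A) = 1
v(81, 188) - M(-183) = 81 - 1*1 = 81 - 1 = 80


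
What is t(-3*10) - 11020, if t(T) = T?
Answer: -11050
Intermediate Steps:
t(-3*10) - 11020 = -3*10 - 11020 = -30 - 11020 = -11050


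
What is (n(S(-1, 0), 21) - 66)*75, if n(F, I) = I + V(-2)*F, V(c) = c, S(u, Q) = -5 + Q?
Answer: -2625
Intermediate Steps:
n(F, I) = I - 2*F
(n(S(-1, 0), 21) - 66)*75 = ((21 - 2*(-5 + 0)) - 66)*75 = ((21 - 2*(-5)) - 66)*75 = ((21 + 10) - 66)*75 = (31 - 66)*75 = -35*75 = -2625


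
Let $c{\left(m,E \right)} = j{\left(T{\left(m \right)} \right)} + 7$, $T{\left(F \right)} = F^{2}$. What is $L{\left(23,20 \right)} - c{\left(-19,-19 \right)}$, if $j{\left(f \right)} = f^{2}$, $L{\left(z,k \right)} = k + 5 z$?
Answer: $-130193$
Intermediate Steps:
$c{\left(m,E \right)} = 7 + m^{4}$ ($c{\left(m,E \right)} = \left(m^{2}\right)^{2} + 7 = m^{4} + 7 = 7 + m^{4}$)
$L{\left(23,20 \right)} - c{\left(-19,-19 \right)} = \left(20 + 5 \cdot 23\right) - \left(7 + \left(-19\right)^{4}\right) = \left(20 + 115\right) - \left(7 + 130321\right) = 135 - 130328 = -130193$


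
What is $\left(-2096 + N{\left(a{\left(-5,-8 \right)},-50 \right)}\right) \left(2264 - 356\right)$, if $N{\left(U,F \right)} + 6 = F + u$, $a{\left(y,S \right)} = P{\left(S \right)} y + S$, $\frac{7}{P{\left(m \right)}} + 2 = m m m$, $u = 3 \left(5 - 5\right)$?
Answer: $-4106016$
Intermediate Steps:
$u = 0$ ($u = 3 \cdot 0 = 0$)
$P{\left(m \right)} = \frac{7}{-2 + m^{3}}$ ($P{\left(m \right)} = \frac{7}{-2 + m m m} = \frac{7}{-2 + m^{2} m} = \frac{7}{-2 + m^{3}}$)
$a{\left(y,S \right)} = S + \frac{7 y}{-2 + S^{3}}$ ($a{\left(y,S \right)} = \frac{7}{-2 + S^{3}} y + S = \frac{7 y}{-2 + S^{3}} + S = S + \frac{7 y}{-2 + S^{3}}$)
$N{\left(U,F \right)} = -6 + F$ ($N{\left(U,F \right)} = -6 + \left(F + 0\right) = -6 + F$)
$\left(-2096 + N{\left(a{\left(-5,-8 \right)},-50 \right)}\right) \left(2264 - 356\right) = \left(-2096 - 56\right) \left(2264 - 356\right) = \left(-2096 - 56\right) 1908 = \left(-2152\right) 1908 = -4106016$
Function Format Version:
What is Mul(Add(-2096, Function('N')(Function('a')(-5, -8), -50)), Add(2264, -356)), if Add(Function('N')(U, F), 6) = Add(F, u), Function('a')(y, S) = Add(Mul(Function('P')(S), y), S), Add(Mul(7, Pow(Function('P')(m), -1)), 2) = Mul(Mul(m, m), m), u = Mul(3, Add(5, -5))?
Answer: -4106016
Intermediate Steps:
u = 0 (u = Mul(3, 0) = 0)
Function('P')(m) = Mul(7, Pow(Add(-2, Pow(m, 3)), -1)) (Function('P')(m) = Mul(7, Pow(Add(-2, Mul(Mul(m, m), m)), -1)) = Mul(7, Pow(Add(-2, Mul(Pow(m, 2), m)), -1)) = Mul(7, Pow(Add(-2, Pow(m, 3)), -1)))
Function('a')(y, S) = Add(S, Mul(7, y, Pow(Add(-2, Pow(S, 3)), -1))) (Function('a')(y, S) = Add(Mul(Mul(7, Pow(Add(-2, Pow(S, 3)), -1)), y), S) = Add(Mul(7, y, Pow(Add(-2, Pow(S, 3)), -1)), S) = Add(S, Mul(7, y, Pow(Add(-2, Pow(S, 3)), -1))))
Function('N')(U, F) = Add(-6, F) (Function('N')(U, F) = Add(-6, Add(F, 0)) = Add(-6, F))
Mul(Add(-2096, Function('N')(Function('a')(-5, -8), -50)), Add(2264, -356)) = Mul(Add(-2096, Add(-6, -50)), Add(2264, -356)) = Mul(Add(-2096, -56), 1908) = Mul(-2152, 1908) = -4106016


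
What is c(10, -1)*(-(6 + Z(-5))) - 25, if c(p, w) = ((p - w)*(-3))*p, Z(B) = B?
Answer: 305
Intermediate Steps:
c(p, w) = p*(-3*p + 3*w) (c(p, w) = (-3*p + 3*w)*p = p*(-3*p + 3*w))
c(10, -1)*(-(6 + Z(-5))) - 25 = (3*10*(-1 - 1*10))*(-(6 - 5)) - 25 = (3*10*(-1 - 10))*(-1*1) - 25 = (3*10*(-11))*(-1) - 25 = -330*(-1) - 25 = 330 - 25 = 305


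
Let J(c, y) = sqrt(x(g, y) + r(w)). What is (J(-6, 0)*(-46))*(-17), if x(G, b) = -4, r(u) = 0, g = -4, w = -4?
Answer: 1564*I ≈ 1564.0*I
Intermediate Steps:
J(c, y) = 2*I (J(c, y) = sqrt(-4 + 0) = sqrt(-4) = 2*I)
(J(-6, 0)*(-46))*(-17) = ((2*I)*(-46))*(-17) = -92*I*(-17) = 1564*I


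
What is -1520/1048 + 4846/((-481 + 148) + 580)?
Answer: 587896/32357 ≈ 18.169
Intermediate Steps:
-1520/1048 + 4846/((-481 + 148) + 580) = -1520*1/1048 + 4846/(-333 + 580) = -190/131 + 4846/247 = 587896/32357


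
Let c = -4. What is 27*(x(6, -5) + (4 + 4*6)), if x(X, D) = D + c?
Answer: 513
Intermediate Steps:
x(X, D) = -4 + D (x(X, D) = D - 4 = -4 + D)
27*(x(6, -5) + (4 + 4*6)) = 27*((-4 - 5) + (4 + 4*6)) = 27*(-9 + (4 + 24)) = 27*(-9 + 28) = 27*19 = 513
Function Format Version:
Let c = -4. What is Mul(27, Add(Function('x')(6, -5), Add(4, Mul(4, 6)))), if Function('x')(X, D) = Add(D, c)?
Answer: 513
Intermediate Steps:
Function('x')(X, D) = Add(-4, D) (Function('x')(X, D) = Add(D, -4) = Add(-4, D))
Mul(27, Add(Function('x')(6, -5), Add(4, Mul(4, 6)))) = Mul(27, Add(Add(-4, -5), Add(4, Mul(4, 6)))) = Mul(27, Add(-9, Add(4, 24))) = Mul(27, Add(-9, 28)) = Mul(27, 19) = 513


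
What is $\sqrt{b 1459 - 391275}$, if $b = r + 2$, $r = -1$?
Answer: $2 i \sqrt{97454} \approx 624.35 i$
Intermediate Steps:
$b = 1$ ($b = -1 + 2 = 1$)
$\sqrt{b 1459 - 391275} = \sqrt{1 \cdot 1459 - 391275} = \sqrt{1459 - 391275} = \sqrt{-389816} = 2 i \sqrt{97454}$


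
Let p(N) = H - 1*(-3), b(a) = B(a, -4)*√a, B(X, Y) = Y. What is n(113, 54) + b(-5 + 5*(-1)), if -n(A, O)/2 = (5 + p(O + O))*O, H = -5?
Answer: -324 - 4*I*√10 ≈ -324.0 - 12.649*I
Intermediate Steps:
b(a) = -4*√a
p(N) = -2 (p(N) = -5 - 1*(-3) = -5 + 3 = -2)
n(A, O) = -6*O (n(A, O) = -2*(5 - 2)*O = -6*O)
n(113, 54) + b(-5 + 5*(-1)) = -6*54 - 4*√(-5 + 5*(-1)) = -324 - 4*√(-5 - 5) = -324 - 4*I*√10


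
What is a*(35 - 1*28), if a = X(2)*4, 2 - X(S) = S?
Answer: 0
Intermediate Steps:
X(S) = 2 - S
a = 0 (a = (2 - 1*2)*4 = (2 - 2)*4 = 0*4 = 0)
a*(35 - 1*28) = 0*(35 - 1*28) = 0*(35 - 28) = 0*7 = 0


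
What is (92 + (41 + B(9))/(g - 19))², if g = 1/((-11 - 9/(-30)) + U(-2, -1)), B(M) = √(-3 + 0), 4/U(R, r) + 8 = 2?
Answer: 342045664566/42367081 - 398865654*I*√3/42367081 ≈ 8073.4 - 16.306*I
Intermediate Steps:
U(R, r) = -⅔ (U(R, r) = 4/(-8 + 2) = 4/(-6) = 4*(-⅙) = -⅔)
B(M) = I*√3 (B(M) = √(-3) = I*√3)
g = -30/341 (g = 1/((-11 - 9/(-30)) - ⅔) = 1/((-11 - 9*(-1)/30) - ⅔) = 1/((-11 - 1*(-3/10)) - ⅔) = 1/((-11 + 3/10) - ⅔) = 1/(-107/10 - ⅔) = 1/(-341/30) = -30/341 ≈ -0.087977)
(92 + (41 + B(9))/(g - 19))² = (92 + (41 + I*√3)/(-30/341 - 19))² = (92 + (41 + I*√3)/(-6509/341))² = (92 + (41 + I*√3)*(-341/6509))² = (92 + (-13981/6509 - 341*I*√3/6509))² = (584847/6509 - 341*I*√3/6509)²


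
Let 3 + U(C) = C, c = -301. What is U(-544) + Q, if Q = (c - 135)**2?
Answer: 189549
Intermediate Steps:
U(C) = -3 + C
Q = 190096 (Q = (-301 - 135)**2 = (-436)**2 = 190096)
U(-544) + Q = (-3 - 544) + 190096 = -547 + 190096 = 189549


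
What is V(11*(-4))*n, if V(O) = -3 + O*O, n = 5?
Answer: 9665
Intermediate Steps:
V(O) = -3 + O²
V(11*(-4))*n = (-3 + (11*(-4))²)*5 = (-3 + (-44)²)*5 = (-3 + 1936)*5 = 1933*5 = 9665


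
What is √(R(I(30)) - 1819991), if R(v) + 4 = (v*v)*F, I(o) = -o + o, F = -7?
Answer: I*√1819995 ≈ 1349.1*I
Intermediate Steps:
I(o) = 0
R(v) = -4 - 7*v² (R(v) = -4 + (v*v)*(-7) = -4 + v²*(-7) = -4 - 7*v²)
√(R(I(30)) - 1819991) = √((-4 - 7*0²) - 1819991) = √((-4 - 7*0) - 1819991) = √((-4 + 0) - 1819991) = √(-4 - 1819991) = √(-1819995) = I*√1819995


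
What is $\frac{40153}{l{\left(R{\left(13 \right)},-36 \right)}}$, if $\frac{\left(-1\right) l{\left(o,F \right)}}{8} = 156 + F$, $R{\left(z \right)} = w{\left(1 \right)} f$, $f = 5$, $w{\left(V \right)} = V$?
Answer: $- \frac{40153}{960} \approx -41.826$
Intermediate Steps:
$R{\left(z \right)} = 5$ ($R{\left(z \right)} = 1 \cdot 5 = 5$)
$l{\left(o,F \right)} = -1248 - 8 F$ ($l{\left(o,F \right)} = - 8 \left(156 + F\right) = -1248 - 8 F$)
$\frac{40153}{l{\left(R{\left(13 \right)},-36 \right)}} = \frac{40153}{-1248 - -288} = \frac{40153}{-1248 + 288} = \frac{40153}{-960} = 40153 \left(- \frac{1}{960}\right) = - \frac{40153}{960}$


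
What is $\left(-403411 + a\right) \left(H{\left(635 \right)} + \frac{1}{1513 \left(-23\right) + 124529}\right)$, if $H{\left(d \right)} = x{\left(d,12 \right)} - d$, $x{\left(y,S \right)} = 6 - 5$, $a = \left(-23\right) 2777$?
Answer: $\frac{13291560559979}{44865} \approx 2.9626 \cdot 10^{8}$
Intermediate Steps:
$a = -63871$
$x{\left(y,S \right)} = 1$ ($x{\left(y,S \right)} = 6 - 5 = 1$)
$H{\left(d \right)} = 1 - d$
$\left(-403411 + a\right) \left(H{\left(635 \right)} + \frac{1}{1513 \left(-23\right) + 124529}\right) = \left(-403411 - 63871\right) \left(\left(1 - 635\right) + \frac{1}{1513 \left(-23\right) + 124529}\right) = - 467282 \left(\left(1 - 635\right) + \frac{1}{-34799 + 124529}\right) = - 467282 \left(-634 + \frac{1}{89730}\right) = \left(-467282\right) \left(- \frac{56888819}{89730}\right) = \frac{13291560559979}{44865}$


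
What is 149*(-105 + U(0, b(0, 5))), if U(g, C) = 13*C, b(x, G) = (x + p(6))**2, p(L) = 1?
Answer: -13708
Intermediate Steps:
b(x, G) = (1 + x)**2 (b(x, G) = (x + 1)**2 = (1 + x)**2)
149*(-105 + U(0, b(0, 5))) = 149*(-105 + 13*(1 + 0)**2) = 149*(-105 + 13*1**2) = 149*(-105 + 13*1) = 149*(-105 + 13) = 149*(-92) = -13708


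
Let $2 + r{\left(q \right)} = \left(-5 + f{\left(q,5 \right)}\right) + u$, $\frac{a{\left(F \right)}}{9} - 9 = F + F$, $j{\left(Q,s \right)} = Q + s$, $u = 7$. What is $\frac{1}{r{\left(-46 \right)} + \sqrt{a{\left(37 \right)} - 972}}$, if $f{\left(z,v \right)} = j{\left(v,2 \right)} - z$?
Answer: $\frac{53}{3034} - \frac{15 i}{3034} \approx 0.017469 - 0.004944 i$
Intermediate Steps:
$a{\left(F \right)} = 81 + 18 F$ ($a{\left(F \right)} = 81 + 9 \left(F + F\right) = 81 + 9 \cdot 2 F = 81 + 18 F$)
$f{\left(z,v \right)} = 2 + v - z$ ($f{\left(z,v \right)} = \left(v + 2\right) - z = \left(2 + v\right) - z = 2 + v - z$)
$r{\left(q \right)} = 7 - q$ ($r{\left(q \right)} = -2 + \left(\left(-5 + \left(2 + 5 - q\right)\right) + 7\right) = -2 + \left(\left(-5 - \left(-7 + q\right)\right) + 7\right) = -2 + \left(\left(2 - q\right) + 7\right) = -2 - \left(-9 + q\right) = 7 - q$)
$\frac{1}{r{\left(-46 \right)} + \sqrt{a{\left(37 \right)} - 972}} = \frac{1}{\left(7 - -46\right) + \sqrt{\left(81 + 18 \cdot 37\right) - 972}} = \frac{1}{\left(7 + 46\right) + \sqrt{\left(81 + 666\right) - 972}} = \frac{1}{53 + \sqrt{747 - 972}} = \frac{1}{53 + \sqrt{-225}} = \frac{1}{53 + 15 i} = \frac{53 - 15 i}{3034}$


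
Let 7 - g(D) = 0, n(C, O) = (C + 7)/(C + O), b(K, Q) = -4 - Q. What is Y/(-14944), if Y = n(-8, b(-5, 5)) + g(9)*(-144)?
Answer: 17135/254048 ≈ 0.067448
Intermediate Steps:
n(C, O) = (7 + C)/(C + O)
g(D) = 7 (g(D) = 7 - 1*0 = 7 + 0 = 7)
Y = -17135/17 (Y = (7 - 8)/(-8 + (-4 - 1*5)) + 7*(-144) = -1/(-8 + (-4 - 5)) - 1008 = -1/(-8 - 9) - 1008 = -1/(-17) - 1008 = -1/17*(-1) - 1008 = 1/17 - 1008 = -17135/17 ≈ -1007.9)
Y/(-14944) = -17135/17/(-14944) = -17135/17*(-1/14944) = 17135/254048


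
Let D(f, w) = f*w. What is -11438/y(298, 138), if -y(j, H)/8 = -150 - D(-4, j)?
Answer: 5719/4168 ≈ 1.3721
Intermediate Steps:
y(j, H) = 1200 - 32*j (y(j, H) = -8*(-150 - (-4)*j) = -8*(-150 + 4*j) = 1200 - 32*j)
-11438/y(298, 138) = -11438/(1200 - 32*298) = -11438/(1200 - 9536) = -11438/(-8336) = -11438*(-1/8336) = 5719/4168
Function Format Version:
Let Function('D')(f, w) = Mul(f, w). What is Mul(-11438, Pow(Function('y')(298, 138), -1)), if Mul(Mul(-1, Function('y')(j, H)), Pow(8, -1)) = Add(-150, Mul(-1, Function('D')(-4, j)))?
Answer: Rational(5719, 4168) ≈ 1.3721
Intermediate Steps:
Function('y')(j, H) = Add(1200, Mul(-32, j)) (Function('y')(j, H) = Mul(-8, Add(-150, Mul(-1, Mul(-4, j)))) = Mul(-8, Add(-150, Mul(4, j))) = Add(1200, Mul(-32, j)))
Mul(-11438, Pow(Function('y')(298, 138), -1)) = Mul(-11438, Pow(Add(1200, Mul(-32, 298)), -1)) = Mul(-11438, Pow(Add(1200, -9536), -1)) = Mul(-11438, Pow(-8336, -1)) = Mul(-11438, Rational(-1, 8336)) = Rational(5719, 4168)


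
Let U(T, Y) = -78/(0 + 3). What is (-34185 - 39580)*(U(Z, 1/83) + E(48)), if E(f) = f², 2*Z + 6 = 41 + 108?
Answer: -168036670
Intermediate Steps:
Z = 143/2 (Z = -3 + (41 + 108)/2 = -3 + (½)*149 = -3 + 149/2 = 143/2 ≈ 71.500)
U(T, Y) = -26 (U(T, Y) = -78/3 = -78*⅓ = -26)
(-34185 - 39580)*(U(Z, 1/83) + E(48)) = (-34185 - 39580)*(-26 + 48²) = -73765*(-26 + 2304) = -73765*2278 = -168036670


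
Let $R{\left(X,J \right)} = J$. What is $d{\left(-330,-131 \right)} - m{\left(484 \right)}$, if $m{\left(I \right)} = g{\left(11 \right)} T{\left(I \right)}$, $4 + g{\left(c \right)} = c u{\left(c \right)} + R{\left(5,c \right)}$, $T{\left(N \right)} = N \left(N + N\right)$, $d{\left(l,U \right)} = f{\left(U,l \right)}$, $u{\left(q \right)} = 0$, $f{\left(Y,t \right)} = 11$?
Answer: $-3279573$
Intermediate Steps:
$d{\left(l,U \right)} = 11$
$T{\left(N \right)} = 2 N^{2}$ ($T{\left(N \right)} = N 2 N = 2 N^{2}$)
$g{\left(c \right)} = -4 + c$ ($g{\left(c \right)} = -4 + \left(c 0 + c\right) = -4 + \left(0 + c\right) = -4 + c$)
$m{\left(I \right)} = 14 I^{2}$ ($m{\left(I \right)} = \left(-4 + 11\right) 2 I^{2} = 7 \cdot 2 I^{2} = 14 I^{2}$)
$d{\left(-330,-131 \right)} - m{\left(484 \right)} = 11 - 14 \cdot 484^{2} = 11 - 14 \cdot 234256 = 11 - 3279584 = -3279573$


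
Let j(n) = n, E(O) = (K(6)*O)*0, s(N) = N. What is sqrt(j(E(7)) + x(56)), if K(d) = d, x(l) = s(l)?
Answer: 2*sqrt(14) ≈ 7.4833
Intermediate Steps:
x(l) = l
E(O) = 0 (E(O) = (6*O)*0 = 0)
sqrt(j(E(7)) + x(56)) = sqrt(0 + 56) = sqrt(56) = 2*sqrt(14)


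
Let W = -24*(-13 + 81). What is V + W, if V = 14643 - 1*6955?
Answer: 6056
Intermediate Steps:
W = -1632 (W = -24*68 = -1632)
V = 7688 (V = 14643 - 6955 = 7688)
V + W = 7688 - 1632 = 6056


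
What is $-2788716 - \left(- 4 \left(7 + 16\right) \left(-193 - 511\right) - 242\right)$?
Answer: $-2853242$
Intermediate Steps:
$-2788716 - \left(- 4 \left(7 + 16\right) \left(-193 - 511\right) - 242\right) = -2788716 - \left(\left(-4\right) 23 \left(-704\right) - 242\right) = -2788716 - \left(\left(-92\right) \left(-704\right) - 242\right) = -2788716 - \left(64768 - 242\right) = -2788716 - 64526 = -2853242$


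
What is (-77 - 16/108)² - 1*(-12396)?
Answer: 13375573/729 ≈ 18348.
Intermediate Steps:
(-77 - 16/108)² - 1*(-12396) = (-77 - 16*1/108)² + 12396 = (-77 - 4/27)² + 12396 = (-2083/27)² + 12396 = 4338889/729 + 12396 = 13375573/729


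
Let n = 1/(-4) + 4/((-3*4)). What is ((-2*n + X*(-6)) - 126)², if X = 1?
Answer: 616225/36 ≈ 17117.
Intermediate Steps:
n = -7/12 (n = 1*(-¼) + 4/(-12) = -¼ + 4*(-1/12) = -¼ - ⅓ = -7/12 ≈ -0.58333)
((-2*n + X*(-6)) - 126)² = ((-2*(-7/12) + 1*(-6)) - 126)² = ((7/6 - 6) - 126)² = (-29/6 - 126)² = (-785/6)² = 616225/36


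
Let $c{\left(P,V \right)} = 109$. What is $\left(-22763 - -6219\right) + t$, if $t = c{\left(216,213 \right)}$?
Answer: $-16435$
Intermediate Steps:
$t = 109$
$\left(-22763 - -6219\right) + t = \left(-22763 - -6219\right) + 109 = \left(-22763 + 6219\right) + 109 = -16544 + 109 = -16435$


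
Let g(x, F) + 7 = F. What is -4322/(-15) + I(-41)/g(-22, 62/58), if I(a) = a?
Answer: 761219/2580 ≈ 295.05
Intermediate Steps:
g(x, F) = -7 + F
-4322/(-15) + I(-41)/g(-22, 62/58) = -4322/(-15) - 41/(-7 + 62/58) = -4322*(-1/15) - 41/(-7 + 62*(1/58)) = 4322/15 - 41/(-7 + 31/29) = 4322/15 - 41/(-172/29) = 4322/15 - 41*(-29/172) = 4322/15 + 1189/172 = 761219/2580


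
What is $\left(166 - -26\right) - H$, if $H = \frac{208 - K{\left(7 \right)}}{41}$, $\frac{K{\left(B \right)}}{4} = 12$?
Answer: $\frac{7712}{41} \approx 188.1$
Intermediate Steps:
$K{\left(B \right)} = 48$ ($K{\left(B \right)} = 4 \cdot 12 = 48$)
$H = \frac{160}{41}$ ($H = \frac{208 - 48}{41} = \left(208 - 48\right) \frac{1}{41} = 160 \cdot \frac{1}{41} = \frac{160}{41} \approx 3.9024$)
$\left(166 - -26\right) - H = \left(166 - -26\right) - \frac{160}{41} = \left(166 + \left(-86 + 112\right)\right) - \frac{160}{41} = \left(166 + 26\right) - \frac{160}{41} = 192 - \frac{160}{41} = \frac{7712}{41}$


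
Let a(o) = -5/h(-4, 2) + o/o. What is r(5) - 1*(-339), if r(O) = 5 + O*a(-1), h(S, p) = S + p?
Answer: 723/2 ≈ 361.50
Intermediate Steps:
a(o) = 7/2 (a(o) = -5/(-4 + 2) + o/o = -5/(-2) + 1 = -5*(-1/2) + 1 = 5/2 + 1 = 7/2)
r(O) = 5 + 7*O/2 (r(O) = 5 + O*(7/2) = 5 + 7*O/2)
r(5) - 1*(-339) = (5 + (7/2)*5) - 1*(-339) = (5 + 35/2) + 339 = 45/2 + 339 = 723/2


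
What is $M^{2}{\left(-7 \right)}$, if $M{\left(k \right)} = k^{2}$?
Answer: $2401$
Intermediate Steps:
$M^{2}{\left(-7 \right)} = \left(\left(-7\right)^{2}\right)^{2} = 49^{2} = 2401$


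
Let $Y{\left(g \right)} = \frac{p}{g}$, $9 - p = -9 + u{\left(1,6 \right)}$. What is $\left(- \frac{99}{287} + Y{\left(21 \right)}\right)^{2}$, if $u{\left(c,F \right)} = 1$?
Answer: $\frac{160000}{741321} \approx 0.21583$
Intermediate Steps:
$p = 17$ ($p = 9 - \left(-9 + 1\right) = 9 - -8 = 9 + 8 = 17$)
$Y{\left(g \right)} = \frac{17}{g}$
$\left(- \frac{99}{287} + Y{\left(21 \right)}\right)^{2} = \left(- \frac{99}{287} + \frac{17}{21}\right)^{2} = \left(\frac{400}{861}\right)^{2} = \frac{160000}{741321}$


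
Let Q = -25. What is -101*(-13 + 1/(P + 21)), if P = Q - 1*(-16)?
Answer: 15655/12 ≈ 1304.6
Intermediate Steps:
P = -9 (P = -25 - 1*(-16) = -25 + 16 = -9)
-101*(-13 + 1/(P + 21)) = -101*(-13 + 1/(-9 + 21)) = -101*(-13 + 1/12) = -101*(-155/12) = 15655/12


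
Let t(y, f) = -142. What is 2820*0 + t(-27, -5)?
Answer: -142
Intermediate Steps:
2820*0 + t(-27, -5) = 2820*0 - 142 = 0 - 142 = -142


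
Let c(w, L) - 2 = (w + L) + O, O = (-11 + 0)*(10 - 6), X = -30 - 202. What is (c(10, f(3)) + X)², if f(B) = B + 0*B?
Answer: 68121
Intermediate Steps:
f(B) = B (f(B) = B + 0 = B)
X = -232
O = -44 (O = -11*4 = -44)
c(w, L) = -42 + L + w (c(w, L) = 2 + ((w + L) - 44) = 2 + ((L + w) - 44) = 2 + (-44 + L + w) = -42 + L + w)
(c(10, f(3)) + X)² = ((-42 + 3 + 10) - 232)² = (-29 - 232)² = (-261)² = 68121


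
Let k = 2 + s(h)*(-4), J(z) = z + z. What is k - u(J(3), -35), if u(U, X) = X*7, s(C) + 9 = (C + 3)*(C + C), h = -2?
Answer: 299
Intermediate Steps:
J(z) = 2*z
s(C) = -9 + 2*C*(3 + C) (s(C) = -9 + (C + 3)*(C + C) = -9 + (3 + C)*(2*C) = -9 + 2*C*(3 + C))
k = 54 (k = 2 + (-9 + 2*(-2)**2 + 6*(-2))*(-4) = 2 + (-9 + 2*4 - 12)*(-4) = 2 + (-9 + 8 - 12)*(-4) = 2 - 13*(-4) = 2 + 52 = 54)
u(U, X) = 7*X
k - u(J(3), -35) = 54 - 7*(-35) = 54 - 1*(-245) = 54 + 245 = 299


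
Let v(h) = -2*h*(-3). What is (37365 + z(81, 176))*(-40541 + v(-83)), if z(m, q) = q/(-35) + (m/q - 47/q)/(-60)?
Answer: -11333530715515/7392 ≈ -1.5332e+9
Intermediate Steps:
v(h) = 6*h
z(m, q) = -q/35 + 47/(60*q) - m/(60*q) (z(m, q) = q*(-1/35) + (-47/q + m/q)*(-1/60) = -q/35 + (47/(60*q) - m/(60*q)) = -q/35 + 47/(60*q) - m/(60*q))
(37365 + z(81, 176))*(-40541 + v(-83)) = (37365 + (1/420)*(329 - 12*176² - 7*81)/176)*(-40541 + 6*(-83)) = (37365 + (1/420)*(1/176)*(329 - 12*30976 - 567))*(-40541 - 498) = (37365 + (1/420)*(1/176)*(329 - 371712 - 567))*(-41039) = (37365 + (1/420)*(1/176)*(-371950))*(-41039) = (37365 - 37195/7392)*(-41039) = (276164885/7392)*(-41039) = -11333530715515/7392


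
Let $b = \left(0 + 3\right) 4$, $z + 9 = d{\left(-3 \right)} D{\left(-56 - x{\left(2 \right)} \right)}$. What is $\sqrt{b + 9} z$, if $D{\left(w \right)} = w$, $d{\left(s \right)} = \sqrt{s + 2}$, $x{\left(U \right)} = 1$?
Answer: $\sqrt{21} \left(-9 - 57 i\right) \approx -41.243 - 261.21 i$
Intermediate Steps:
$d{\left(s \right)} = \sqrt{2 + s}$
$z = -9 - 57 i$ ($z = -9 + \sqrt{2 - 3} \left(-56 - 1\right) = -9 + \sqrt{-1} \left(-56 - 1\right) = -9 + i \left(-57\right) = -9 - 57 i \approx -9.0 - 57.0 i$)
$b = 12$ ($b = 3 \cdot 4 = 12$)
$\sqrt{b + 9} z = \sqrt{12 + 9} \left(-9 - 57 i\right) = \sqrt{21} \left(-9 - 57 i\right)$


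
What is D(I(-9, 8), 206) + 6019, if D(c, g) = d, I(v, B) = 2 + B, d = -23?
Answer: 5996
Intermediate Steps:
D(c, g) = -23
D(I(-9, 8), 206) + 6019 = -23 + 6019 = 5996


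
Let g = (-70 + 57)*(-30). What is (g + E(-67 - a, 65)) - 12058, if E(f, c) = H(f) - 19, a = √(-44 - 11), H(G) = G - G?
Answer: -11687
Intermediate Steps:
H(G) = 0
a = I*√55 (a = √(-55) = I*√55 ≈ 7.4162*I)
E(f, c) = -19 (E(f, c) = 0 - 19 = -19)
g = 390 (g = -13*(-30) = 390)
(g + E(-67 - a, 65)) - 12058 = (390 - 19) - 12058 = 371 - 12058 = -11687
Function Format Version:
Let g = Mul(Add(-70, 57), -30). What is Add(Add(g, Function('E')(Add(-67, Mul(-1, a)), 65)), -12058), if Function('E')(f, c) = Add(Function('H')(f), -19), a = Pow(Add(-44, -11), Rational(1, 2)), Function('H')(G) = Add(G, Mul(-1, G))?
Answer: -11687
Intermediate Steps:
Function('H')(G) = 0
a = Mul(I, Pow(55, Rational(1, 2))) (a = Pow(-55, Rational(1, 2)) = Mul(I, Pow(55, Rational(1, 2))) ≈ Mul(7.4162, I))
Function('E')(f, c) = -19 (Function('E')(f, c) = Add(0, -19) = -19)
g = 390 (g = Mul(-13, -30) = 390)
Add(Add(g, Function('E')(Add(-67, Mul(-1, a)), 65)), -12058) = Add(Add(390, -19), -12058) = Add(371, -12058) = -11687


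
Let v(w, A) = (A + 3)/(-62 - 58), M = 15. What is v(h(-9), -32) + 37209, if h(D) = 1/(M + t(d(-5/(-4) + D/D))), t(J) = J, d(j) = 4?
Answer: 4465109/120 ≈ 37209.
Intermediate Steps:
h(D) = 1/19 (h(D) = 1/(15 + 4) = 1/19)
v(w, A) = -1/40 - A/120 (v(w, A) = (3 + A)/(-120) = (3 + A)*(-1/120) = -1/40 - A/120)
v(h(-9), -32) + 37209 = (-1/40 - 1/120*(-32)) + 37209 = (-1/40 + 4/15) + 37209 = 29/120 + 37209 = 4465109/120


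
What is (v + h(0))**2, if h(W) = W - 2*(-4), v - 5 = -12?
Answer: 1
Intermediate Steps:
v = -7 (v = 5 - 12 = -7)
h(W) = 8 + W (h(W) = W + 8 = 8 + W)
(v + h(0))**2 = (-7 + (8 + 0))**2 = (-7 + 8)**2 = 1**2 = 1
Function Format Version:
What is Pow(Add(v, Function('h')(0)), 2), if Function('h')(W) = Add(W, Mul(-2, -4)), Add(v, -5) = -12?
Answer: 1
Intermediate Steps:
v = -7 (v = Add(5, -12) = -7)
Function('h')(W) = Add(8, W) (Function('h')(W) = Add(W, 8) = Add(8, W))
Pow(Add(v, Function('h')(0)), 2) = Pow(Add(-7, Add(8, 0)), 2) = Pow(Add(-7, 8), 2) = Pow(1, 2) = 1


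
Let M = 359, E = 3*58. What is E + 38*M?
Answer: 13816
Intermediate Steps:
E = 174
E + 38*M = 174 + 38*359 = 174 + 13642 = 13816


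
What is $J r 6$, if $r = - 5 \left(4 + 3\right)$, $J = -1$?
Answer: $210$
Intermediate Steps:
$r = -35$ ($r = \left(-5\right) 7 = -35$)
$J r 6 = \left(-1\right) \left(-35\right) 6 = 35 \cdot 6 = 210$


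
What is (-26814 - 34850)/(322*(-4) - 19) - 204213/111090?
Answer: 2194449123/48398210 ≈ 45.342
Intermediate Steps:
(-26814 - 34850)/(322*(-4) - 19) - 204213/111090 = -61664/(-1288 - 19) - 204213*1/111090 = -61664/(-1307) - 68071/37030 = -61664*(-1/1307) - 68071/37030 = 61664/1307 - 68071/37030 = 2194449123/48398210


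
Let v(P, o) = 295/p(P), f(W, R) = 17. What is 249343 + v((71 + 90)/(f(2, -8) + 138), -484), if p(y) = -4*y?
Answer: 160531167/644 ≈ 2.4927e+5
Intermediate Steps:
v(P, o) = -295/(4*P) (v(P, o) = 295/((-4*P)) = 295*(-1/(4*P)) = -295/(4*P))
249343 + v((71 + 90)/(f(2, -8) + 138), -484) = 249343 - 295*(17 + 138)/(71 + 90)/4 = 249343 - 295/(4*(161/155)) = 249343 - 295/(4*(161*(1/155))) = 249343 - 295/(4*161/155) = 249343 - 295/4*155/161 = 249343 - 45725/644 = 160531167/644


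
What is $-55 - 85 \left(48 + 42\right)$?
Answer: $-7705$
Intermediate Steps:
$-55 - 85 \left(48 + 42\right) = -55 - 7650 = -7705$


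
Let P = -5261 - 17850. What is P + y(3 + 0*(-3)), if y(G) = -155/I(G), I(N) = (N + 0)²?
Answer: -208154/9 ≈ -23128.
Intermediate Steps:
I(N) = N²
P = -23111
y(G) = -155/G²
P + y(3 + 0*(-3)) = -23111 - 155/(3 + 0*(-3))² = -23111 - 155/(3 + 0)² = -23111 - 155/3² = -23111 - 155*⅑ = -23111 - 155/9 = -208154/9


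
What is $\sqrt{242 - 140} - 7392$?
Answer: $-7392 + \sqrt{102} \approx -7381.9$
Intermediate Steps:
$\sqrt{242 - 140} - 7392 = \sqrt{102} - 7392 = -7392 + \sqrt{102}$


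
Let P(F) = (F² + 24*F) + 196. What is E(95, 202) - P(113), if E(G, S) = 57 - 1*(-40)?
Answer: -15580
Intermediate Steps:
E(G, S) = 97 (E(G, S) = 57 + 40 = 97)
P(F) = 196 + F² + 24*F
E(95, 202) - P(113) = 97 - (196 + 113² + 24*113) = 97 - (196 + 12769 + 2712) = 97 - 1*15677 = 97 - 15677 = -15580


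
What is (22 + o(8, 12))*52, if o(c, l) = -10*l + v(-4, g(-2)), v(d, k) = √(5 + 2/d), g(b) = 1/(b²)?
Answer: -5096 + 78*√2 ≈ -4985.7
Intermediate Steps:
g(b) = b⁻²
o(c, l) = -10*l + 3*√2/2 (o(c, l) = -10*l + √(5 + 2/(-4)) = -10*l + √(5 + 2*(-¼)) = -10*l + √(5 - ½) = -10*l + √(9/2) = -10*l + 3*√2/2)
(22 + o(8, 12))*52 = (22 + (-10*12 + 3*√2/2))*52 = (22 + (-120 + 3*√2/2))*52 = (-98 + 3*√2/2)*52 = -5096 + 78*√2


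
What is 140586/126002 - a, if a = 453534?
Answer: -28573025241/63001 ≈ -4.5353e+5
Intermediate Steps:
140586/126002 - a = 140586/126002 - 1*453534 = 140586*(1/126002) - 453534 = 70293/63001 - 453534 = -28573025241/63001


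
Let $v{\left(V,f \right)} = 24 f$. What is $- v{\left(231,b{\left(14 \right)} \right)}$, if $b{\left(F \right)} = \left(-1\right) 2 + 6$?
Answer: $-96$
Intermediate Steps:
$b{\left(F \right)} = 4$ ($b{\left(F \right)} = -2 + 6 = 4$)
$- v{\left(231,b{\left(14 \right)} \right)} = - 24 \cdot 4 = \left(-1\right) 96 = -96$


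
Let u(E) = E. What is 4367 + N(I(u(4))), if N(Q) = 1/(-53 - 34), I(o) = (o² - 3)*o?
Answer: 379928/87 ≈ 4367.0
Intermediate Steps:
I(o) = o*(-3 + o²) (I(o) = (-3 + o²)*o = o*(-3 + o²))
N(Q) = -1/87 (N(Q) = 1/(-87) = -1/87)
4367 + N(I(u(4))) = 4367 - 1/87 = 379928/87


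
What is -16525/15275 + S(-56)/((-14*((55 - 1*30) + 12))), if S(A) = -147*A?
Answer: -383725/22607 ≈ -16.974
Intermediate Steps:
-16525/15275 + S(-56)/((-14*((55 - 1*30) + 12))) = -16525/15275 + (-147*(-56))/((-14*((55 - 1*30) + 12))) = -16525*1/15275 + 8232/((-14*((55 - 30) + 12))) = -661/611 + 8232/((-14*(25 + 12))) = -661/611 + 8232/((-14*37)) = -661/611 + 8232/(-518) = -661/611 + 8232*(-1/518) = -661/611 - 588/37 = -383725/22607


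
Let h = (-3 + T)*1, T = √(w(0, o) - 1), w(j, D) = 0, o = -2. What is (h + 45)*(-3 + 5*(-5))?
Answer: -1176 - 28*I ≈ -1176.0 - 28.0*I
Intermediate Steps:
T = I (T = √(0 - 1) = √(-1) = I ≈ 1.0*I)
h = -3 + I (h = (-3 + I)*1 = -3 + I ≈ -3.0 + 1.0*I)
(h + 45)*(-3 + 5*(-5)) = ((-3 + I) + 45)*(-3 + 5*(-5)) = (42 + I)*(-3 - 25) = (42 + I)*(-28) = -1176 - 28*I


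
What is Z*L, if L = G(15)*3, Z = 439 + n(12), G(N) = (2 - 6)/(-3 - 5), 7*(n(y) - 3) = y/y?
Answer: 9285/14 ≈ 663.21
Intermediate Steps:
n(y) = 22/7 (n(y) = 3 + (y/y)/7 = 3 + (⅐)*1 = 3 + ⅐ = 22/7)
G(N) = ½ (G(N) = -4/(-8) = -4*(-⅛) = ½)
Z = 3095/7 (Z = 439 + 22/7 = 3095/7 ≈ 442.14)
L = 3/2 (L = (½)*3 = 3/2 ≈ 1.5000)
Z*L = (3095/7)*(3/2) = 9285/14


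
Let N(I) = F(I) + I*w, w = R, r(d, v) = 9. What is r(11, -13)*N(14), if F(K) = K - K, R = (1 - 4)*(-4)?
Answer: 1512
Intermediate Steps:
R = 12 (R = -3*(-4) = 12)
F(K) = 0
w = 12
N(I) = 12*I (N(I) = 0 + I*12 = 0 + 12*I = 12*I)
r(11, -13)*N(14) = 9*(12*14) = 9*168 = 1512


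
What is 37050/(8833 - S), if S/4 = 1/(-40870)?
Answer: 757116750/180502357 ≈ 4.1945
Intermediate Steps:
S = -2/20435 (S = 4/(-40870) = 4*(-1/40870) = -2/20435 ≈ -9.7871e-5)
37050/(8833 - S) = 37050/(8833 - 1*(-2/20435)) = 37050/(8833 + 2/20435) = 37050/(180502357/20435) = 37050*(20435/180502357) = 757116750/180502357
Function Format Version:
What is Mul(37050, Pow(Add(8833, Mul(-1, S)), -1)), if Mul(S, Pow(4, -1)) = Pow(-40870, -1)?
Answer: Rational(757116750, 180502357) ≈ 4.1945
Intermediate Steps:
S = Rational(-2, 20435) (S = Mul(4, Pow(-40870, -1)) = Mul(4, Rational(-1, 40870)) = Rational(-2, 20435) ≈ -9.7871e-5)
Mul(37050, Pow(Add(8833, Mul(-1, S)), -1)) = Mul(37050, Pow(Add(8833, Mul(-1, Rational(-2, 20435))), -1)) = Mul(37050, Pow(Add(8833, Rational(2, 20435)), -1)) = Mul(37050, Pow(Rational(180502357, 20435), -1)) = Mul(37050, Rational(20435, 180502357)) = Rational(757116750, 180502357)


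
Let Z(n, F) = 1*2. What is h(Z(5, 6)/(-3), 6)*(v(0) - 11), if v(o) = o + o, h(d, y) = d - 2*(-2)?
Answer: -110/3 ≈ -36.667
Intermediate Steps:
Z(n, F) = 2
h(d, y) = 4 + d (h(d, y) = d + 4 = 4 + d)
v(o) = 2*o
h(Z(5, 6)/(-3), 6)*(v(0) - 11) = (4 + 2/(-3))*(2*0 - 11) = (4 + 2*(-1/3))*(0 - 11) = (4 - 2/3)*(-11) = (10/3)*(-11) = -110/3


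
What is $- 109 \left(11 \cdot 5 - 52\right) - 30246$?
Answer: $-30573$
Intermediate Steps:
$- 109 \left(11 \cdot 5 - 52\right) - 30246 = - 109 \left(55 - 52\right) - 30246 = \left(-109\right) 3 - 30246 = -327 - 30246 = -30573$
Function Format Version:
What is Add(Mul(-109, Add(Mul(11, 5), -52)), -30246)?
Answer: -30573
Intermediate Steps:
Add(Mul(-109, Add(Mul(11, 5), -52)), -30246) = Add(Mul(-109, Add(55, -52)), -30246) = Add(Mul(-109, 3), -30246) = Add(-327, -30246) = -30573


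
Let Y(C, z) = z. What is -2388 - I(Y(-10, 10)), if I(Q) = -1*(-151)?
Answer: -2539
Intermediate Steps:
I(Q) = 151
-2388 - I(Y(-10, 10)) = -2388 - 1*151 = -2388 - 151 = -2539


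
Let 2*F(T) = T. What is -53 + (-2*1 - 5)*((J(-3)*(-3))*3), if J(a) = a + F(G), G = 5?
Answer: -169/2 ≈ -84.500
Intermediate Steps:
F(T) = T/2
J(a) = 5/2 + a (J(a) = a + (½)*5 = a + 5/2 = 5/2 + a)
-53 + (-2*1 - 5)*((J(-3)*(-3))*3) = -53 + (-2*1 - 5)*(((5/2 - 3)*(-3))*3) = -53 + (-2 - 5)*(-½*(-3)*3) = -53 - 21*3/2 = -53 - 7*9/2 = -53 - 63/2 = -169/2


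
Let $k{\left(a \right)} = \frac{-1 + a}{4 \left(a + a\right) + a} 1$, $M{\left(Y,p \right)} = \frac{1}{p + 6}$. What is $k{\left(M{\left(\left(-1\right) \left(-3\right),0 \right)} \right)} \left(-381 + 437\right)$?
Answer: $- \frac{280}{9} \approx -31.111$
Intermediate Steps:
$M{\left(Y,p \right)} = \frac{1}{6 + p}$
$k{\left(a \right)} = \frac{-1 + a}{9 a}$ ($k{\left(a \right)} = \frac{-1 + a}{4 \cdot 2 a + a} 1 = \frac{-1 + a}{8 a + a} 1 = \frac{-1 + a}{9 a} 1 = \frac{-1 + a}{9 a}$)
$k{\left(M{\left(\left(-1\right) \left(-3\right),0 \right)} \right)} \left(-381 + 437\right) = \frac{-1 + \frac{1}{6 + 0}}{9 \frac{1}{6 + 0}} \left(-381 + 437\right) = \frac{-1 + \frac{1}{6}}{9 \cdot \frac{1}{6}} \cdot 56 = \frac{\frac{1}{\frac{1}{6}} \left(-1 + \frac{1}{6}\right)}{9} \cdot 56 = \frac{1}{9} \cdot 6 \left(- \frac{5}{6}\right) 56 = \left(- \frac{5}{9}\right) 56 = - \frac{280}{9}$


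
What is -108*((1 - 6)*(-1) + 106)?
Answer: -11988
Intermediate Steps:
-108*((1 - 6)*(-1) + 106) = -108*(-5*(-1) + 106) = -108*(5 + 106) = -108*111 = -11988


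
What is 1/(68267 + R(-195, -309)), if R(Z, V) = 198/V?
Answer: 103/7031435 ≈ 1.4648e-5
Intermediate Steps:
1/(68267 + R(-195, -309)) = 1/(68267 + 198/(-309)) = 1/(68267 + 198*(-1/309)) = 1/(68267 - 66/103) = 1/(7031435/103) = 103/7031435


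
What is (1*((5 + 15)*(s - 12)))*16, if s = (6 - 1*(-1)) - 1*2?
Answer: -2240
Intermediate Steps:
s = 5 (s = (6 + 1) - 2 = 7 - 2 = 5)
(1*((5 + 15)*(s - 12)))*16 = (1*((5 + 15)*(5 - 12)))*16 = (1*(20*(-7)))*16 = (1*(-140))*16 = -140*16 = -2240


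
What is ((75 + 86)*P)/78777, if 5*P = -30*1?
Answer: -322/26259 ≈ -0.012262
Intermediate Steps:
P = -6 (P = (-30*1)/5 = (⅕)*(-30) = -6)
((75 + 86)*P)/78777 = ((75 + 86)*(-6))/78777 = (161*(-6))*(1/78777) = -966*1/78777 = -322/26259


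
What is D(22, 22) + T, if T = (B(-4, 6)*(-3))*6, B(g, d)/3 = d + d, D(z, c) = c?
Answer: -626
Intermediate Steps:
B(g, d) = 6*d (B(g, d) = 3*(d + d) = 3*(2*d) = 6*d)
T = -648 (T = ((6*6)*(-3))*6 = (36*(-3))*6 = -108*6 = -648)
D(22, 22) + T = 22 - 648 = -626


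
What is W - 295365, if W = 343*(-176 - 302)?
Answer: -459319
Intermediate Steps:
W = -163954 (W = 343*(-478) = -163954)
W - 295365 = -163954 - 295365 = -459319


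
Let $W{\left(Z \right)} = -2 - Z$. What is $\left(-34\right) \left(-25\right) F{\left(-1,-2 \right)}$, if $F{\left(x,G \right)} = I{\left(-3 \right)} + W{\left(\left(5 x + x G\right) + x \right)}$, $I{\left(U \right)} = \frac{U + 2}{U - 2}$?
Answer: $1870$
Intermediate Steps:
$I{\left(U \right)} = \frac{2 + U}{-2 + U}$
$F{\left(x,G \right)} = - \frac{9}{5} - 6 x - G x$ ($F{\left(x,G \right)} = \frac{2 - 3}{-2 - 3} - \left(2 + 6 x + x G\right) = \frac{1}{-5} \left(-1\right) - \left(2 + 6 x + G x\right) = \left(- \frac{1}{5}\right) \left(-1\right) - \left(2 + 6 x + G x\right) = \frac{1}{5} - \left(2 + 6 x + G x\right) = - \frac{9}{5} - 6 x - G x$)
$\left(-34\right) \left(-25\right) F{\left(-1,-2 \right)} = \left(-34\right) \left(-25\right) \left(- \frac{9}{5} - - (6 - 2)\right) = 850 \left(- \frac{9}{5} - \left(-1\right) 4\right) = 850 \left(- \frac{9}{5} + 4\right) = 850 \cdot \frac{11}{5} = 1870$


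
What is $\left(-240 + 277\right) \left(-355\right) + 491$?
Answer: $-12644$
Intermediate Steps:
$\left(-240 + 277\right) \left(-355\right) + 491 = 37 \left(-355\right) + 491 = -13135 + 491 = -12644$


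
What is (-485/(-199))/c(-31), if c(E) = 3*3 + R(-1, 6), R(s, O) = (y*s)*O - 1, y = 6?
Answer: -485/5572 ≈ -0.087042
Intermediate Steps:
R(s, O) = -1 + 6*O*s (R(s, O) = (6*s)*O - 1 = 6*O*s - 1 = -1 + 6*O*s)
c(E) = -28 (c(E) = 3*3 + (-1 + 6*6*(-1)) = 9 + (-1 - 36) = 9 - 37 = -28)
(-485/(-199))/c(-31) = -485/(-199)/(-28) = -485*(-1/199)*(-1/28) = (485/199)*(-1/28) = -485/5572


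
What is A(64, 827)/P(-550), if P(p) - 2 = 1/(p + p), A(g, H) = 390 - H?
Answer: -480700/2199 ≈ -218.60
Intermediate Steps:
P(p) = 2 + 1/(2*p) (P(p) = 2 + 1/(p + p) = 2 + 1/(2*p))
A(64, 827)/P(-550) = (390 - 1*827)/(2 + (½)/(-550)) = (390 - 827)/(2 + (½)*(-1/550)) = -437/(2 - 1/1100) = -437/2199/1100 = -437*1100/2199 = -480700/2199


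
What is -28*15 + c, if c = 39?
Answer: -381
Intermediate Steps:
-28*15 + c = -28*15 + 39 = -420 + 39 = -381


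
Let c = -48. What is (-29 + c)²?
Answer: 5929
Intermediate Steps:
(-29 + c)² = (-29 - 48)² = (-77)² = 5929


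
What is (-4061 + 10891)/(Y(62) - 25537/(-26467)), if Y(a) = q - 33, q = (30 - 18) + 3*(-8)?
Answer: -90384805/582739 ≈ -155.10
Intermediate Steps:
q = -12 (q = 12 - 24 = -12)
Y(a) = -45 (Y(a) = -12 - 33 = -45)
(-4061 + 10891)/(Y(62) - 25537/(-26467)) = (-4061 + 10891)/(-45 - 25537/(-26467)) = 6830/(-45 - 25537*(-1/26467)) = 6830/(-45 + 25537/26467) = 6830/(-1165478/26467) = 6830*(-26467/1165478) = -90384805/582739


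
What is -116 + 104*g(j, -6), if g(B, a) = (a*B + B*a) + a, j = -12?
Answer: 14236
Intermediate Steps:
g(B, a) = a + 2*B*a (g(B, a) = (B*a + B*a) + a = 2*B*a + a = a + 2*B*a)
-116 + 104*g(j, -6) = -116 + 104*(-6*(1 + 2*(-12))) = -116 + 104*(-6*(1 - 24)) = -116 + 104*(-6*(-23)) = -116 + 104*138 = -116 + 14352 = 14236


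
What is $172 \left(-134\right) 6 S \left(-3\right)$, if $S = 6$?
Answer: $2489184$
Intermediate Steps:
$172 \left(-134\right) 6 S \left(-3\right) = 172 \left(-134\right) 6 \cdot 6 \left(-3\right) = - 23048 \cdot 36 \left(-3\right) = \left(-23048\right) \left(-108\right) = 2489184$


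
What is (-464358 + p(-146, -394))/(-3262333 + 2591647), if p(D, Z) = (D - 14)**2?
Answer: 219379/335343 ≈ 0.65419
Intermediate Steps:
p(D, Z) = (-14 + D)**2
(-464358 + p(-146, -394))/(-3262333 + 2591647) = (-464358 + (-14 - 146)**2)/(-3262333 + 2591647) = (-464358 + (-160)**2)/(-670686) = (-464358 + 25600)*(-1/670686) = -438758*(-1/670686) = 219379/335343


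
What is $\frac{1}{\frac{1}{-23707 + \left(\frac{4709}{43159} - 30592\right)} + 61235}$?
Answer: $\frac{2343485832}{143503354879361} \approx 1.6331 \cdot 10^{-5}$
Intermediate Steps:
$\frac{1}{\frac{1}{-23707 + \left(\frac{4709}{43159} - 30592\right)} + 61235} = \frac{1}{\frac{1}{-23707 - \frac{1320315419}{43159}} + 61235} = \frac{1}{\frac{1}{- \frac{2343485832}{43159}} + 61235} = \frac{1}{- \frac{43159}{2343485832} + 61235} = \frac{1}{\frac{143503354879361}{2343485832}} = \frac{2343485832}{143503354879361}$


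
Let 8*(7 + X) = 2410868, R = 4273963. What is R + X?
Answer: 9150629/2 ≈ 4.5753e+6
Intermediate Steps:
X = 602703/2 (X = -7 + (1/8)*2410868 = -7 + 602717/2 = 602703/2 ≈ 3.0135e+5)
R + X = 4273963 + 602703/2 = 9150629/2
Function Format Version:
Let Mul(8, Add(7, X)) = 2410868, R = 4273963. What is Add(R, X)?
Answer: Rational(9150629, 2) ≈ 4.5753e+6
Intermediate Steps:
X = Rational(602703, 2) (X = Add(-7, Mul(Rational(1, 8), 2410868)) = Add(-7, Rational(602717, 2)) = Rational(602703, 2) ≈ 3.0135e+5)
Add(R, X) = Add(4273963, Rational(602703, 2)) = Rational(9150629, 2)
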